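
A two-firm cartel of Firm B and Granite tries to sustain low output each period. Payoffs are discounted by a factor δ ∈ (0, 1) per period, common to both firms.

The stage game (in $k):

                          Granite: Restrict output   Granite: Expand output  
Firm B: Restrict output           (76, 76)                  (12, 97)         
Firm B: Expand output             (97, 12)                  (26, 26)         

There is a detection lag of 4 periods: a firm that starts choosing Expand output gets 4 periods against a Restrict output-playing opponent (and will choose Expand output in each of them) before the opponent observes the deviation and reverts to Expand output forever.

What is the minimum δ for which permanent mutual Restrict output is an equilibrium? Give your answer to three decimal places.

0.737

Deviating for the 4 undetected periods gains 97−76 = 21 per period over cooperation, then loses 76−26 = 50 per period forever once punishment starts.
Gain: 21(1 + δ + … + δ^3); loss: 50·δ^4/(1−δ).
No profitable deviation ⇔ 21(1−δ^4) ≤ 50·δ^4, i.e. δ^4 ≥ 21/(21+50) = 21/71.
Hence δ ≥ (21/71)^(1/4) ≈ 0.737.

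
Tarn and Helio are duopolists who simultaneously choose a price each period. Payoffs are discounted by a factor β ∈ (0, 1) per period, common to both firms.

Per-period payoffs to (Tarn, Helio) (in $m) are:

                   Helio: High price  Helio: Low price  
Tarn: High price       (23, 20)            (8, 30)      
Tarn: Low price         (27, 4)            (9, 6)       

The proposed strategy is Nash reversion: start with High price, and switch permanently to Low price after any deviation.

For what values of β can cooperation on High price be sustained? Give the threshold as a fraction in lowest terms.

5/12

Tarn's threshold: (27−23)/(27−9) = 2/9.
Helio's threshold: (30−20)/(30−6) = 5/12.
2/9 < 5/12, so Helio binds and β* = 5/12.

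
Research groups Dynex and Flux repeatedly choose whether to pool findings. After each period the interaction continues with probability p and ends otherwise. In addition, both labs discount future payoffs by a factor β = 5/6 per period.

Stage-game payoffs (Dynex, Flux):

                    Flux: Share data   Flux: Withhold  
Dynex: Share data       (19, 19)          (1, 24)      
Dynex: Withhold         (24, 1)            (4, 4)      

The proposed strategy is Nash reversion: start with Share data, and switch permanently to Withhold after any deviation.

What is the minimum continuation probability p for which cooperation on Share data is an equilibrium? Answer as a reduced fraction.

3/10

With continuation probability p and discount β, the effective per-period discount factor is βp.
Grim-trigger IC: βp ≥ (24−19)/(24−4) = 1/4.
So p ≥ (1/4)/(5/6) = 3/10.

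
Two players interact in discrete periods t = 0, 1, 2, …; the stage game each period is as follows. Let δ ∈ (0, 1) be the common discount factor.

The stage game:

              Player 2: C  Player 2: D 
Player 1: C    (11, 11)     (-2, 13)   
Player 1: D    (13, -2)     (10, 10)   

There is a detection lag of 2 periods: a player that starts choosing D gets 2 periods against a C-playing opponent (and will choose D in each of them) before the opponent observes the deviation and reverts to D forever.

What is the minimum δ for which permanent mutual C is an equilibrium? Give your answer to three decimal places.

0.816

The best deviation is to choose D for all 2 undetected periods, earning 13 each, then 10 forever once detected.
Deviation value: 13(1−δ^2)/(1−δ) + 10δ^2/(1−δ); cooperation value: 11/(1−δ).
IC: 11 ≥ 13(1−δ^2) + 10δ^2 = 13 − 3δ^2.
So δ^2 ≥ 2/3, giving δ ≥ (2/3)^(1/2) ≈ 0.816.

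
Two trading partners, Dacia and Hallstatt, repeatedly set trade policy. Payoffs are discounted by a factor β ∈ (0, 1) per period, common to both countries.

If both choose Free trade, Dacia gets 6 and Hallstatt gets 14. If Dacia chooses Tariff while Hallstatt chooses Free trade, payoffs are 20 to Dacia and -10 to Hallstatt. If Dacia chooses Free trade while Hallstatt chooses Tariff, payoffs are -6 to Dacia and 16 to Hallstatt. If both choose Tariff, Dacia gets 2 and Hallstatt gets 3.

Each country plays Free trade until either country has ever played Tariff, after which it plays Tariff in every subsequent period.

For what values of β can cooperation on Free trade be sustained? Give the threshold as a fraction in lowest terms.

For Dacia: deviation gain 20−6 = 14, per-period punishment loss 6−2 = 4. IC gives β ≥ 14/18 = 7/9.
For Hallstatt: gain 2, loss 11 per period, so β ≥ 2/13.
The tighter constraint is Dacia's, so cooperation needs β ≥ 7/9.

7/9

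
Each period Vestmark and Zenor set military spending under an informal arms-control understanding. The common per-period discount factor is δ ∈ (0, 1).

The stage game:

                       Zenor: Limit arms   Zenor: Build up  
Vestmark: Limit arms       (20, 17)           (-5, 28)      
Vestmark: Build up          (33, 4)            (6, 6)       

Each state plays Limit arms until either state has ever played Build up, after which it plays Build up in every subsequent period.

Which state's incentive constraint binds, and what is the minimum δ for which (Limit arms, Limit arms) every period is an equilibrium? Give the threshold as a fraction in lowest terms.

Zenor; δ ≥ 1/2

Vestmark: cooperation gives 20 each period; deviation gives 33 once then 6 forever.
  20/(1−δ) ≥ 33 + 6δ/(1−δ) ⇒ δ ≥ 13/27.
Zenor: cooperation gives 17 each period; deviation gives 28 once then 6 forever.
  δ ≥ 11/22 = 1/2.
Both must hold, so the binding constraint is Zenor's: δ ≥ 1/2.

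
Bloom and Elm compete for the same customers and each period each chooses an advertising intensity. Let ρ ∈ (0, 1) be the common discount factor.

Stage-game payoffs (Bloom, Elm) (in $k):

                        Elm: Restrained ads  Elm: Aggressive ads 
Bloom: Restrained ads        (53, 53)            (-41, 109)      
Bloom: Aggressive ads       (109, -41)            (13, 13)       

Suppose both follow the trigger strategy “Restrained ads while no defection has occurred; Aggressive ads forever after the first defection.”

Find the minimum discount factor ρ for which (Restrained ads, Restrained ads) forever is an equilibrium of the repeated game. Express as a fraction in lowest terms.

7/12

Under grim trigger the critical discount factor is (T−C)/(T−P) with T = 109, C = 53, P = 13.
ρ* = (109−53)/(109−13) = 56/96 = 7/12.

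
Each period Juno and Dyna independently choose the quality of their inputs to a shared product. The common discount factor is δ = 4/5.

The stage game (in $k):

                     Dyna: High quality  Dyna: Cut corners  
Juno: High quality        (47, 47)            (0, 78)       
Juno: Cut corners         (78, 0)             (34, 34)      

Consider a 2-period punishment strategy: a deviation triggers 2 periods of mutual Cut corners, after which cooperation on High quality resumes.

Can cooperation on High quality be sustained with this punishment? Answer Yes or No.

Comparing payoff streams over the 3 periods until play realigns: cooperate → 47(1+δ+…+δ^2); deviate → 78 + 34(δ+…+δ^2).
Cooperation is sustained iff (47−34)(δ+…+δ^2) ≥ 78−47.
δ+…+δ^2 = 4/5·(1−(4/5)^2)/(1−4/5) = 1.4400, and (78−47)/(47−34) = 2.3846.
1.4400 < 2.3846, so cooperation is not sustainable.

No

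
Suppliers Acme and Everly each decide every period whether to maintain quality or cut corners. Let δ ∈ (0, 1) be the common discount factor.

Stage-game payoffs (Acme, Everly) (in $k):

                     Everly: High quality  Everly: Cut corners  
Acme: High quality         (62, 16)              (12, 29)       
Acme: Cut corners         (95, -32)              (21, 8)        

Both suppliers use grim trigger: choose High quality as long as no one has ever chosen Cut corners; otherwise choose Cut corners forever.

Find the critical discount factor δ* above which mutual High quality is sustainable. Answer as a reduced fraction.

13/21

Acme: cooperation gives 62 each period; deviation gives 95 once then 21 forever.
  62/(1−δ) ≥ 95 + 21δ/(1−δ) ⇒ δ ≥ 33/74.
Everly: cooperation gives 16 each period; deviation gives 29 once then 8 forever.
  δ ≥ 13/21.
Both must hold, so the binding constraint is Everly's: δ ≥ 13/21.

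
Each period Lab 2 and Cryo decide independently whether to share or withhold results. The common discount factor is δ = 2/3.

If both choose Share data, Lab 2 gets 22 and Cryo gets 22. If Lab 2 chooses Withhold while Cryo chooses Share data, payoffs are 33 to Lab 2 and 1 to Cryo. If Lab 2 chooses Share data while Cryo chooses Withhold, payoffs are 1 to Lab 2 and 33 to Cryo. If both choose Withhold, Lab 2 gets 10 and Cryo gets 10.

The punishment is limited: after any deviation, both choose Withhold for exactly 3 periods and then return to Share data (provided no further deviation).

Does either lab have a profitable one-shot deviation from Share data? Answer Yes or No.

No

A one-shot deviation gives 33 now, then 10 for 3 periods, then back to 22.
Gain from deviating: (33−22) today; loss: (22−10) in each of the next 3 periods.
No-deviation condition: (22−10)(δ+…+δ^3) ≥ 33−22, i.e. δ+…+δ^3 ≥ 11/12.
At δ = 2/3: δ+…+δ^3 = 1.4074 ≥ 0.9167.
So cooperation is sustainable.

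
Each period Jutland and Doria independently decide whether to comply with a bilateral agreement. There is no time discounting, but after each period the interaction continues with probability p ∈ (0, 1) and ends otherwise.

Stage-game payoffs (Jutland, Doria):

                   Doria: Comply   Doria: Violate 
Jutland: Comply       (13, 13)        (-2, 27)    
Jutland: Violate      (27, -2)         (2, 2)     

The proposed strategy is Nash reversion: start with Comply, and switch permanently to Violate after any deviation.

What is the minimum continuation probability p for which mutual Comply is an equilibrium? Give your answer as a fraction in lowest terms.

14/25

With no time discounting, the continuation probability p plays the role of the discount factor.
Grim-trigger IC: 13/(1−p) ≥ 27 + 2p/(1−p) ⇒ p ≥ (27−13)/(27−2) = 14/25.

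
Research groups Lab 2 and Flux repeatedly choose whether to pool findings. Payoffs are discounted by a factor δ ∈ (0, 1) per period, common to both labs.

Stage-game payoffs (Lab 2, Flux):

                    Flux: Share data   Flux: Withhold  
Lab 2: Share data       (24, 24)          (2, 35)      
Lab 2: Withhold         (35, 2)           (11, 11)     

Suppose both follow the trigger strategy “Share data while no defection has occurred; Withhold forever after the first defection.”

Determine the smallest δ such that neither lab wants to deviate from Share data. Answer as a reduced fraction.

11/24

24/(1−δ) ≥ 35 + 11δ/(1−δ)
24 ≥ 35 − 24δ
δ ≥ 11/24.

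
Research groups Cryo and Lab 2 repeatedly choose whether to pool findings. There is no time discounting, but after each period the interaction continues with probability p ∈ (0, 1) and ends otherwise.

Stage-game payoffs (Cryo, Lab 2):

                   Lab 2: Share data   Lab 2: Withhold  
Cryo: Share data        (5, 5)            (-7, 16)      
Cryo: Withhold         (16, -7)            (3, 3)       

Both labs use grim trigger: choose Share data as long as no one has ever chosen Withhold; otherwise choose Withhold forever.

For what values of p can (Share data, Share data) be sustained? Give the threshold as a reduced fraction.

11/13

With no time discounting, the continuation probability p plays the role of the discount factor.
Grim-trigger IC: 5/(1−p) ≥ 16 + 3p/(1−p) ⇒ p ≥ (16−5)/(16−3) = 11/13.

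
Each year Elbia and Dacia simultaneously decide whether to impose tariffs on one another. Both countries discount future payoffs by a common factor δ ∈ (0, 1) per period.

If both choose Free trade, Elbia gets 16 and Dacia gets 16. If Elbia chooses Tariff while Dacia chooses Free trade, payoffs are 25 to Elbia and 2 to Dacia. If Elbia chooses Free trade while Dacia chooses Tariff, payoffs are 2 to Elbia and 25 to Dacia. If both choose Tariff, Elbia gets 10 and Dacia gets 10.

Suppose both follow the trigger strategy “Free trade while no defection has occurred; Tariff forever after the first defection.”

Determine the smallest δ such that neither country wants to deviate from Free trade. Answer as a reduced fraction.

Cooperation forever yields 16 each period: 16/(1−δ).
Deviating yields 25 once, then 10 forever: 25 + 10δ/(1−δ).
No profitable deviation requires 16/(1−δ) ≥ 25 + 10δ/(1−δ).
Multiplying by (1−δ): 16 ≥ 25(1−δ) + 10δ = 25 − 15δ.
So 15δ ≥ 9, i.e. δ ≥ 9/15 = 3/5.

3/5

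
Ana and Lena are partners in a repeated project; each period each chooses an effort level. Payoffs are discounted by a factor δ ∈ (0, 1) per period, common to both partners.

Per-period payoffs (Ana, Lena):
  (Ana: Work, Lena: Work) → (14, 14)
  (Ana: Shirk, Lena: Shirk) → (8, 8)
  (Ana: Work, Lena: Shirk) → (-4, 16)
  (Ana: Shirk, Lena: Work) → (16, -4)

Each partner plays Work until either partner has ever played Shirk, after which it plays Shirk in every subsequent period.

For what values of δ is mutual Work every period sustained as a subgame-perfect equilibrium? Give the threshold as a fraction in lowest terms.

One-period gain from deviating is 16 − 14 = 2. The loss is 14 − 8 = 6 in every subsequent period, with present value 6·δ/(1−δ).
Deviation is unprofitable when 6·δ/(1−δ) ≥ 2, i.e. δ/(1−δ) ≥ 1/3.
Equivalently δ ≥ 2/(2+6) = 1/4.

1/4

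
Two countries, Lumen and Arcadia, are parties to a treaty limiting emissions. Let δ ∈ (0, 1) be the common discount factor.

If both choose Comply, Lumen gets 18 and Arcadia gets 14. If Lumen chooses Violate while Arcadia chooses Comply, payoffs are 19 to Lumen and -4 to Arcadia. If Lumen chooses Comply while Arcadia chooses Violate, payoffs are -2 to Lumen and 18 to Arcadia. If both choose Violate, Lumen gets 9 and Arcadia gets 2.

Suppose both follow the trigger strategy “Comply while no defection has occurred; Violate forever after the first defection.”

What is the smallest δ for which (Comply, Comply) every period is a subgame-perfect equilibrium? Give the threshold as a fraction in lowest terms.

1/4

Lumen's threshold: (19−18)/(19−9) = 1/10.
Arcadia's threshold: (18−14)/(18−2) = 1/4.
1/10 < 1/4, so Arcadia binds and δ* = 1/4.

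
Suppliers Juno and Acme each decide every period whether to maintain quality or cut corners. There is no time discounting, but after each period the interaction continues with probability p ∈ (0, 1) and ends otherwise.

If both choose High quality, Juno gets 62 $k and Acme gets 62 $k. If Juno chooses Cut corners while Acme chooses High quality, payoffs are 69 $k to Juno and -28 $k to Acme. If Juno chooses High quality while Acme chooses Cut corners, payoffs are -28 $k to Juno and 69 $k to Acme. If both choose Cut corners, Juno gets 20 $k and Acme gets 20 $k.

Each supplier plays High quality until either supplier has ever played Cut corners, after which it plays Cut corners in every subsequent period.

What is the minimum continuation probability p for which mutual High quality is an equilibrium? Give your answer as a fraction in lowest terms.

With no time discounting, the continuation probability p plays the role of the discount factor.
Grim-trigger IC: 62/(1−p) ≥ 69 + 20p/(1−p) ⇒ p ≥ (69−62)/(69−20) = 1/7.

1/7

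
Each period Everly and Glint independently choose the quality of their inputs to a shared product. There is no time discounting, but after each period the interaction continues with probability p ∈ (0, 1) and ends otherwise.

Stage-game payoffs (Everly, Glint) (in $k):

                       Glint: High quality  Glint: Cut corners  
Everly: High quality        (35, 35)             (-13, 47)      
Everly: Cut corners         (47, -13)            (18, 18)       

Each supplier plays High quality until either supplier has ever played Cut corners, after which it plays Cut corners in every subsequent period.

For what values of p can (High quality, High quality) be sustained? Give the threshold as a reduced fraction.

12/29

With no time discounting, the continuation probability p plays the role of the discount factor.
Grim-trigger IC: 35/(1−p) ≥ 47 + 18p/(1−p) ⇒ p ≥ (47−35)/(47−18) = 12/29.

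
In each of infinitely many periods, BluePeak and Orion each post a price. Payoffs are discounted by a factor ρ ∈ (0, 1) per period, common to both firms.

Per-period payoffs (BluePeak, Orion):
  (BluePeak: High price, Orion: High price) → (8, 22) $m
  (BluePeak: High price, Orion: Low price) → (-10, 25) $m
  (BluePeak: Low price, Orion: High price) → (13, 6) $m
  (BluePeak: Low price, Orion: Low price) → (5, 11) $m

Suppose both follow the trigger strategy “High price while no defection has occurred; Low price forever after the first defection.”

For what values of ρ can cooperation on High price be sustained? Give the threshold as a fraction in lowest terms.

BluePeak: cooperation gives 8 each period; deviation gives 13 once then 5 forever.
  8/(1−ρ) ≥ 13 + 5ρ/(1−ρ) ⇒ ρ ≥ 5/8.
Orion: cooperation gives 22 each period; deviation gives 25 once then 11 forever.
  ρ ≥ 3/14.
Both must hold, so the binding constraint is BluePeak's: ρ ≥ 5/8.

5/8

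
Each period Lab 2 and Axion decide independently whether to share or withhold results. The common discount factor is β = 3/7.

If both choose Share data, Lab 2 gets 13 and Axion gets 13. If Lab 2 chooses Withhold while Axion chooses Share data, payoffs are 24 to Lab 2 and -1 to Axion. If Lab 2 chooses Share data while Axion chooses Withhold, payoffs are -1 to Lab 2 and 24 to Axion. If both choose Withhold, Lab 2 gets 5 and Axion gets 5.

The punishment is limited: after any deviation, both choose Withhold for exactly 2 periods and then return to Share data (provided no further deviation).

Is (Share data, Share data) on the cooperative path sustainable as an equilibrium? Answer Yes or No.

No

IC: β+…+β^2 ≥ (24−13)/(13−5) = 11/8.
At β = 3/7: partial sum = 0.6122 < 1.3750. Cooperation not sustainable.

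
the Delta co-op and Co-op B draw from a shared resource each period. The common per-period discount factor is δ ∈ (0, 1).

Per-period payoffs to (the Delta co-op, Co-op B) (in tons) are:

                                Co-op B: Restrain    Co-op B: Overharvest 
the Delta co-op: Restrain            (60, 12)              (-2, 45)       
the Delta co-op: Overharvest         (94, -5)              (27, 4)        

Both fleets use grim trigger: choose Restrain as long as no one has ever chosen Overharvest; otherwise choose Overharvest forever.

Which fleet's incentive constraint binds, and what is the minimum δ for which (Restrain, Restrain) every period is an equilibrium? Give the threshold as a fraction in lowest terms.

the Delta co-op's threshold: (94−60)/(94−27) = 34/67.
Co-op B's threshold: (45−12)/(45−4) = 33/41.
34/67 < 33/41, so Co-op B binds and δ* = 33/41.

Co-op B; δ ≥ 33/41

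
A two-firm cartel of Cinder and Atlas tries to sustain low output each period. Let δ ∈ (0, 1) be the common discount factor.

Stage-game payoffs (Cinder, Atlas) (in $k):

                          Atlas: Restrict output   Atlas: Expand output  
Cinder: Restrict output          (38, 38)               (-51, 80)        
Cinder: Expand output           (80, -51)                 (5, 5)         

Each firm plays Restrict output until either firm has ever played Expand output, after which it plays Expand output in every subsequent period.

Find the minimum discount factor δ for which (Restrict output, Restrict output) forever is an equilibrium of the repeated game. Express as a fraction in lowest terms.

14/25

Cooperation forever yields 38 each period: 38/(1−δ).
Deviating yields 80 once, then 5 forever: 80 + 5δ/(1−δ).
No profitable deviation requires 38/(1−δ) ≥ 80 + 5δ/(1−δ).
Multiplying by (1−δ): 38 ≥ 80(1−δ) + 5δ = 80 − 75δ.
So 75δ ≥ 42, i.e. δ ≥ 42/75 = 14/25.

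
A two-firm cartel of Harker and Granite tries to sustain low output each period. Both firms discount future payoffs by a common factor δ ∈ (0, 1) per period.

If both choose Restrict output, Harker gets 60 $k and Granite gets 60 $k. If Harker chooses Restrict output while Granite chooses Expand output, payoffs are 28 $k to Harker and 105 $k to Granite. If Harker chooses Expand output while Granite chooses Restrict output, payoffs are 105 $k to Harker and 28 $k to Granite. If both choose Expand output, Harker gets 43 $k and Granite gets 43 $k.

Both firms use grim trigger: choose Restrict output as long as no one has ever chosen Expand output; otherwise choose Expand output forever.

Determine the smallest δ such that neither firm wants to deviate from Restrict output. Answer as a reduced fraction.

Cooperation forever yields 60 each period: 60/(1−δ).
Deviating yields 105 once, then 43 forever: 105 + 43δ/(1−δ).
No profitable deviation requires 60/(1−δ) ≥ 105 + 43δ/(1−δ).
Multiplying by (1−δ): 60 ≥ 105(1−δ) + 43δ = 105 − 62δ.
So 62δ ≥ 45, i.e. δ ≥ 45/62.

45/62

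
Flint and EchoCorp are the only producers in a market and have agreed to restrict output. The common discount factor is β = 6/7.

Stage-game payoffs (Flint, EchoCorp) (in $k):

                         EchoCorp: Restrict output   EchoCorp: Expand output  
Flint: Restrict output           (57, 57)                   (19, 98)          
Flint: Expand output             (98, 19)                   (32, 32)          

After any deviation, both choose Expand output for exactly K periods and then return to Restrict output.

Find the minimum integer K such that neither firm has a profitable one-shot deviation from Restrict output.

3

IC: β(1−β^K)/(1−β) ≥ (98−57)/(57−32) = 41/25.
With β = 6/7: need 1 − β^K ≥ 41/25·(1−6/7)/(6/7), i.e. β^K ≤ 0.7267.
Since (6/7)^2 = 0.7347 and (6/7)^3 = 0.6297, the smallest such K is 3.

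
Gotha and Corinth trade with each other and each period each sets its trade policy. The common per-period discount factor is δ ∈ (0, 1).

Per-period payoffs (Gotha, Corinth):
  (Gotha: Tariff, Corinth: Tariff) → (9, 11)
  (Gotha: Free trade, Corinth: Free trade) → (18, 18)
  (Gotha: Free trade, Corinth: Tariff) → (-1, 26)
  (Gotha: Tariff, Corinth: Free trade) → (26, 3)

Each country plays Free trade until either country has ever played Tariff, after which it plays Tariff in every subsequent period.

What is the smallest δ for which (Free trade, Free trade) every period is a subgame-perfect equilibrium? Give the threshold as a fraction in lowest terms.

For Gotha: deviation gain 26−18 = 8, per-period punishment loss 18−9 = 9. IC gives δ ≥ 8/17.
For Corinth: gain 8, loss 7 per period, so δ ≥ 8/15.
The tighter constraint is Corinth's, so cooperation needs δ ≥ 8/15.

8/15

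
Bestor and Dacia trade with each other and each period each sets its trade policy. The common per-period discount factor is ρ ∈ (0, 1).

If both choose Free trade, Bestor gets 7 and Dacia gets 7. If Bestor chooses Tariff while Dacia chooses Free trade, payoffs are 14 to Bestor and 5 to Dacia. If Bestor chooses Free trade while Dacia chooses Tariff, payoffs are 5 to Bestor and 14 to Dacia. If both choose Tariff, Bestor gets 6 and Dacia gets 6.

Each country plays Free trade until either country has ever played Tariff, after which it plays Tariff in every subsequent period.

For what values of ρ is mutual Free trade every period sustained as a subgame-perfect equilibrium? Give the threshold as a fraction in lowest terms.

7/8

Under grim trigger the critical discount factor is (T−C)/(T−P) with T = 14, C = 7, P = 6.
ρ* = (14−7)/(14−6) = 7/8.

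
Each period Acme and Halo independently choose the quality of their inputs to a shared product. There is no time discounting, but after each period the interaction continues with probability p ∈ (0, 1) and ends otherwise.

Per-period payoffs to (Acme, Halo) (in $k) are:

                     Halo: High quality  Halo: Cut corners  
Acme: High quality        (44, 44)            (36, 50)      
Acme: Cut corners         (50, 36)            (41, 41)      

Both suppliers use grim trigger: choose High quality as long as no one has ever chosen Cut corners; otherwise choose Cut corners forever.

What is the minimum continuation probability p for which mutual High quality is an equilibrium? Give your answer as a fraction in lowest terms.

2/3

Expected cooperation value is 44 + p·44 + p²·44 + … = 44/(1−p); deviation gives 50 + p·41/(1−p).
44 ≥ 50(1−p) + 41p ⇒ 9p ≥ 6 ⇒ p ≥ 6/9 = 2/3.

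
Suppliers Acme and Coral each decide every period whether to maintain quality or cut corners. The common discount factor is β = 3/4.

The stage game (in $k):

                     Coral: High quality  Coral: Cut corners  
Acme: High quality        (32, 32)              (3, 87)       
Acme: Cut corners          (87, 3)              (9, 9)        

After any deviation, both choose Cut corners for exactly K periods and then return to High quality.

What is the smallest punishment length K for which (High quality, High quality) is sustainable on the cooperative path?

No profitable deviation requires (32−9)(β+…+β^K) ≥ 87−32, i.e. β+…+β^K ≥ 55/23 ≈ 2.3913.
With β = 3/4, the partial sums are K=1: 0.7500, K=2: 1.3125, K=3: 1.7344, K=4: 2.0508, K=5: 2.2881, K=6: 2.4661.
K = 6 is the first length at which the sum reaches 2.3913.

6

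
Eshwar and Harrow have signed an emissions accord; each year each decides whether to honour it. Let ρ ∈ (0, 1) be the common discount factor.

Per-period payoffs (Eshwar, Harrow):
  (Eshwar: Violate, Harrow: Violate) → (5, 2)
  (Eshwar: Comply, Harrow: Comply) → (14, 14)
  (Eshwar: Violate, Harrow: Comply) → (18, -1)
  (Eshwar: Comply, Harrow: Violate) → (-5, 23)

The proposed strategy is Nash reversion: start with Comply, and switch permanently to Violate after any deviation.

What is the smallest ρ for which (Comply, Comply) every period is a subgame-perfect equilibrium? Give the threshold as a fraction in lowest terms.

3/7

Eshwar: cooperation gives 14 each period; deviation gives 18 once then 5 forever.
  14/(1−ρ) ≥ 18 + 5ρ/(1−ρ) ⇒ ρ ≥ 4/13.
Harrow: cooperation gives 14 each period; deviation gives 23 once then 2 forever.
  ρ ≥ 9/21 = 3/7.
Both must hold, so the binding constraint is Harrow's: ρ ≥ 3/7.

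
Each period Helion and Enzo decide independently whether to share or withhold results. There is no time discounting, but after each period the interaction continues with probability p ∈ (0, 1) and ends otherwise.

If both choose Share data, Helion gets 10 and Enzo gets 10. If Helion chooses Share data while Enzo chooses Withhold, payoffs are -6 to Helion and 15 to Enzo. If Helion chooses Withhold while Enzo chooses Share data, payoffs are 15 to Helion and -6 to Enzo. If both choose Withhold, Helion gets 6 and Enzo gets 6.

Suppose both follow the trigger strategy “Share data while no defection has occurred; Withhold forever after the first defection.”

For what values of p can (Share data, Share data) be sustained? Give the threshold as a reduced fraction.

Expected cooperation value is 10 + p·10 + p²·10 + … = 10/(1−p); deviation gives 15 + p·6/(1−p).
10 ≥ 15(1−p) + 6p ⇒ 9p ≥ 5 ⇒ p ≥ 5/9.

5/9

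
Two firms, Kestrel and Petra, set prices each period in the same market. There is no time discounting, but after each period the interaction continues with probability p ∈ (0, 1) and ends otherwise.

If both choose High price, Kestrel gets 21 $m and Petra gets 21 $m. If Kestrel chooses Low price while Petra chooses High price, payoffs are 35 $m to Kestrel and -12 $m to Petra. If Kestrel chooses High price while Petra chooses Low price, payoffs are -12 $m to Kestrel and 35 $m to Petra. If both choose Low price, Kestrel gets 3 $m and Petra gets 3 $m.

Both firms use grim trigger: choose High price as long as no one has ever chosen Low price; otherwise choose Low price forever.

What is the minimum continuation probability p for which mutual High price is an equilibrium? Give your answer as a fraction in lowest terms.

With no time discounting, the continuation probability p plays the role of the discount factor.
Grim-trigger IC: 21/(1−p) ≥ 35 + 3p/(1−p) ⇒ p ≥ (35−21)/(35−3) = 7/16.

7/16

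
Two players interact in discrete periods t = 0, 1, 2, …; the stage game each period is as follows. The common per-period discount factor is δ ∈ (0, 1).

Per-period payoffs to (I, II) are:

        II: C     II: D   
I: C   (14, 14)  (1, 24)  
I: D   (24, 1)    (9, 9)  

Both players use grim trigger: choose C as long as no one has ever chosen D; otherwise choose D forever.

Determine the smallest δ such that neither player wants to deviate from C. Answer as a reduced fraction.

Cooperation forever yields 14 each period: 14/(1−δ).
Deviating yields 24 once, then 9 forever: 24 + 9δ/(1−δ).
No profitable deviation requires 14/(1−δ) ≥ 24 + 9δ/(1−δ).
Multiplying by (1−δ): 14 ≥ 24(1−δ) + 9δ = 24 − 15δ.
So 15δ ≥ 10, i.e. δ ≥ 10/15 = 2/3.

2/3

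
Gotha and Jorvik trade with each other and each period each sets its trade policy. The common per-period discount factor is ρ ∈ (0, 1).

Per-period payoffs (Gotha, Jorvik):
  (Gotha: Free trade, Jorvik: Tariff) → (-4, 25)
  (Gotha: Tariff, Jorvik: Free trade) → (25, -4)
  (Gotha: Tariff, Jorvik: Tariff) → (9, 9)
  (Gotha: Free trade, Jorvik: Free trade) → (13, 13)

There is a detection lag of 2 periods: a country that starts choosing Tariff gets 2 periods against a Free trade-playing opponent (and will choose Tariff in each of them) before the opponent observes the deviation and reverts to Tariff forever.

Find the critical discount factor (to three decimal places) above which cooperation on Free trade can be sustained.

0.866

A deviator earns 25 for 2 periods, then 9 forever; cooperating earns 13 forever. Multiplying the IC by (1−ρ):
13 ≥ 25(1−ρ^2) + 9ρ^2, so 16·ρ^2 ≥ 12 and ρ^2 ≥ 3/4.
ρ ≥ (3/4)^(1/2) ≈ 0.866.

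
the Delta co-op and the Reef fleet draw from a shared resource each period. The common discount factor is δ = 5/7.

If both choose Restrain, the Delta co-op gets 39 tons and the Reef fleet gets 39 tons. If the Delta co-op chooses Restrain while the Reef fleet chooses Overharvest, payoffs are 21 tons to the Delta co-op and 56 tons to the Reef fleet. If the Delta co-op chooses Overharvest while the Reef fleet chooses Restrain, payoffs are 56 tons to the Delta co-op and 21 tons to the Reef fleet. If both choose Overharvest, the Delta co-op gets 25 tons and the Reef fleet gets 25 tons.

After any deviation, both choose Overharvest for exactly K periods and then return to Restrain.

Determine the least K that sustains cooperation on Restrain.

2

IC: δ(1−δ^K)/(1−δ) ≥ (56−39)/(39−25) = 17/14.
With δ = 5/7: need 1 − δ^K ≥ 17/14·(1−5/7)/(5/7), i.e. δ^K ≤ 0.5143.
Since (5/7)^1 = 0.7143 and (5/7)^2 = 0.5102, the smallest such K is 2.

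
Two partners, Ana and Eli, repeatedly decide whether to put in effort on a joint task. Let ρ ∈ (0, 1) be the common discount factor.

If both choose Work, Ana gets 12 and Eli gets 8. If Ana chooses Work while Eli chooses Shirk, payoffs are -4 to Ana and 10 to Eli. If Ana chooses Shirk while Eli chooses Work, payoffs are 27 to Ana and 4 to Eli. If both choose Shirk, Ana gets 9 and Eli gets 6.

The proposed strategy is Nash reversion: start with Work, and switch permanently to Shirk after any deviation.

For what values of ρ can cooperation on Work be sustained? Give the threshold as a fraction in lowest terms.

5/6

Ana: cooperation gives 12 each period; deviation gives 27 once then 9 forever.
  12/(1−ρ) ≥ 27 + 9ρ/(1−ρ) ⇒ ρ ≥ 15/18 = 5/6.
Eli: cooperation gives 8 each period; deviation gives 10 once then 6 forever.
  ρ ≥ 2/4 = 1/2.
Both must hold, so the binding constraint is Ana's: ρ ≥ 5/6.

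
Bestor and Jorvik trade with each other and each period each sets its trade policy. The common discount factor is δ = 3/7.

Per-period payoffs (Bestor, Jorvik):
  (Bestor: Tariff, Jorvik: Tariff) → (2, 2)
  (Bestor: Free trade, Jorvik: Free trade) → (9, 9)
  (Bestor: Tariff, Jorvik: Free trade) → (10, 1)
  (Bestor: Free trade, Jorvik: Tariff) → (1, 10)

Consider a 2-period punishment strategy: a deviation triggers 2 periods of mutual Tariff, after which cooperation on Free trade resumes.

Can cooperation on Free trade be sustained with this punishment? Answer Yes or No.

Yes

A one-shot deviation gives 10 now, then 2 for 2 periods, then back to 9.
Gain from deviating: (10−9) today; loss: (9−2) in each of the next 2 periods.
No-deviation condition: (9−2)(δ+…+δ^2) ≥ 10−9, i.e. δ+…+δ^2 ≥ 1/7.
At δ = 3/7: δ+…+δ^2 = 0.6122 ≥ 0.1429.
So cooperation is sustainable.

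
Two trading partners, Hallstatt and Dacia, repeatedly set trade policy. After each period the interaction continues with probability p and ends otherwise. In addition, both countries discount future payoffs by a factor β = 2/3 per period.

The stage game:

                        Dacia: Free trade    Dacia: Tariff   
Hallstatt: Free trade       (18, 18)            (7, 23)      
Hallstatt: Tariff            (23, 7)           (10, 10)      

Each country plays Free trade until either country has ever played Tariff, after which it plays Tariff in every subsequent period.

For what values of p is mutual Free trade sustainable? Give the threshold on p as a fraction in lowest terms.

15/26

With continuation probability p and discount β, the effective per-period discount factor is βp.
Grim-trigger IC: βp ≥ (23−18)/(23−10) = 5/13.
So p ≥ (5/13)/(2/3) = 15/26.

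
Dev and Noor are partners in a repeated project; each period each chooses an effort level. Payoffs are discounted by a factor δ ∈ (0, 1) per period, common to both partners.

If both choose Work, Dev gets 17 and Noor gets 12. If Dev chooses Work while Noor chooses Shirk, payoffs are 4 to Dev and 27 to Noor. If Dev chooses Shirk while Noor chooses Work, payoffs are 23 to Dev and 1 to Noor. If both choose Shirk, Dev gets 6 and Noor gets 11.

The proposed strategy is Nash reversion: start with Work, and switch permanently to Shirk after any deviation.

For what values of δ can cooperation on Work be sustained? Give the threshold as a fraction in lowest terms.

15/16

Dev: cooperation gives 17 each period; deviation gives 23 once then 6 forever.
  17/(1−δ) ≥ 23 + 6δ/(1−δ) ⇒ δ ≥ 6/17.
Noor: cooperation gives 12 each period; deviation gives 27 once then 11 forever.
  δ ≥ 15/16.
Both must hold, so the binding constraint is Noor's: δ ≥ 15/16.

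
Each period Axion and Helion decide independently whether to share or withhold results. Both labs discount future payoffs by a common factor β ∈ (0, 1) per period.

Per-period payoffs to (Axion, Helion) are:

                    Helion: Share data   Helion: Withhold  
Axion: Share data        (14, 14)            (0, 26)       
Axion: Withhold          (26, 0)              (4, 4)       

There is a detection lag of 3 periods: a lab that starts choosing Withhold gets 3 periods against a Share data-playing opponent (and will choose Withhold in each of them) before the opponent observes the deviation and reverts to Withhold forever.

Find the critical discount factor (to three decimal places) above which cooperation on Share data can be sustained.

0.817

Deviating for the 3 undetected periods gains 26−14 = 12 per period over cooperation, then loses 14−4 = 10 per period forever once punishment starts.
Gain: 12(1 + β + … + β^2); loss: 10·β^3/(1−β).
No profitable deviation ⇔ 12(1−β^3) ≤ 10·β^3, i.e. β^3 ≥ 12/(12+10) = 6/11.
Hence β ≥ (6/11)^(1/3) ≈ 0.817.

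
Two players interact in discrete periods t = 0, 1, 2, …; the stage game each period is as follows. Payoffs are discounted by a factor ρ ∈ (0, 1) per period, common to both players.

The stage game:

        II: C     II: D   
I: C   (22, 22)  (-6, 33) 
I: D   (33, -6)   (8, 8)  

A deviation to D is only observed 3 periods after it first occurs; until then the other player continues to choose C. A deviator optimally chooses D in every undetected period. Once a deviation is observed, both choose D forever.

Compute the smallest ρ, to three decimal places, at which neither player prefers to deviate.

0.761

The best deviation is to choose D for all 3 undetected periods, earning 33 each, then 8 forever once detected.
Deviation value: 33(1−ρ^3)/(1−ρ) + 8ρ^3/(1−ρ); cooperation value: 22/(1−ρ).
IC: 22 ≥ 33(1−ρ^3) + 8ρ^3 = 33 − 25ρ^3.
So ρ^3 ≥ 11/25, giving ρ ≥ (11/25)^(1/3) ≈ 0.761.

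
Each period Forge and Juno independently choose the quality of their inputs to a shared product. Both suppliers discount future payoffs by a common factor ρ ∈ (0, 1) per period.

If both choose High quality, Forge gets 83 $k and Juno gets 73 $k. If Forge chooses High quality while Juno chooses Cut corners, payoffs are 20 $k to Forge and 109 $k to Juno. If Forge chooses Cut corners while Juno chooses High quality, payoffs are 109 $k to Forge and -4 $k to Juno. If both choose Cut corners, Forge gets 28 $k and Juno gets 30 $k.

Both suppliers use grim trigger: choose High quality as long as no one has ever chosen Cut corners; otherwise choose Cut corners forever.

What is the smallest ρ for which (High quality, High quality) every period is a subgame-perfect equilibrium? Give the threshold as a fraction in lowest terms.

36/79

Forge's threshold: (109−83)/(109−28) = 26/81.
Juno's threshold: (109−73)/(109−30) = 36/79.
26/81 < 36/79, so Juno binds and ρ* = 36/79.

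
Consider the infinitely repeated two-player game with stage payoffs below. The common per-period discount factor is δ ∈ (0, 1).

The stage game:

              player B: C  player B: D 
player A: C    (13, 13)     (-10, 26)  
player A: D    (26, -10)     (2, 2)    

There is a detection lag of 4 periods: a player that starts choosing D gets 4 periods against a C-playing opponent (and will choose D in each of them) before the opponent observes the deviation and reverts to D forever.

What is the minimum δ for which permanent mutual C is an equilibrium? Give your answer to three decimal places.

0.858

Deviating for the 4 undetected periods gains 26−13 = 13 per period over cooperation, then loses 13−2 = 11 per period forever once punishment starts.
Gain: 13(1 + δ + … + δ^3); loss: 11·δ^4/(1−δ).
No profitable deviation ⇔ 13(1−δ^4) ≤ 11·δ^4, i.e. δ^4 ≥ 13/(13+11) = 13/24.
Hence δ ≥ (13/24)^(1/4) ≈ 0.858.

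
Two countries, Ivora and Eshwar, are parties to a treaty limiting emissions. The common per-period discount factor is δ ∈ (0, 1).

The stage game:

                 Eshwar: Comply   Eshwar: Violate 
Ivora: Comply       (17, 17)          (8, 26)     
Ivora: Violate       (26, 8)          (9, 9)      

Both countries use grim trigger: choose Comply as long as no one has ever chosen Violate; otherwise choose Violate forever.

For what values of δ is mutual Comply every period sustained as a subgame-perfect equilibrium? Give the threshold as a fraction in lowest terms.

One-period gain from deviating is 26 − 17 = 9. The loss is 17 − 9 = 8 in every subsequent period, with present value 8·δ/(1−δ).
Deviation is unprofitable when 8·δ/(1−δ) ≥ 9, i.e. δ/(1−δ) ≥ 9/8.
Equivalently δ ≥ 9/(9+8) = 9/17.

9/17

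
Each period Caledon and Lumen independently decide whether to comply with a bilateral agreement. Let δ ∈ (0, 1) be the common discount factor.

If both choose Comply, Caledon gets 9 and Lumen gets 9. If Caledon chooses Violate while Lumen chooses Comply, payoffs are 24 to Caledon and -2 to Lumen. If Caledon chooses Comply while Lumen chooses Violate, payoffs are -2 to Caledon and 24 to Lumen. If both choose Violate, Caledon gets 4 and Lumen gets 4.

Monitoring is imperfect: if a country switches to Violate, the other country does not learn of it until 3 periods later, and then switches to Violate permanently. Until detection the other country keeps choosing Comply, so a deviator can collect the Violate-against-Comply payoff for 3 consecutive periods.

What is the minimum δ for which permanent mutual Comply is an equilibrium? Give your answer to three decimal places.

0.909

Deviating for the 3 undetected periods gains 24−9 = 15 per period over cooperation, then loses 9−4 = 5 per period forever once punishment starts.
Gain: 15(1 + δ + … + δ^2); loss: 5·δ^3/(1−δ).
No profitable deviation ⇔ 15(1−δ^3) ≤ 5·δ^3, i.e. δ^3 ≥ 15/(15+5) = 3/4.
Hence δ ≥ (3/4)^(1/3) ≈ 0.909.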